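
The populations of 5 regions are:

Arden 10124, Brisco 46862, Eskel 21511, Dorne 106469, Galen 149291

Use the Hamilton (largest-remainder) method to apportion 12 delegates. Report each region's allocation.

Standard divisor: 334257 ÷ 12 ≈ 27854.75.
Standard quotas: Arden 0.3635, Brisco 1.6824, Eskel 0.7723, Dorne 3.8223, Galen 5.3596.
Lower quotas: Arden 0, Brisco 1, Eskel 0, Dorne 3, Galen 5 (sum 9, leaving 3 seats).
Remainders in descending order: Dorne 0.8223, Eskel 0.7723, Brisco 0.6824, Arden 0.3635, Galen 0.3596.
The surplus seats go to Dorne, Eskel, Brisco.

Arden 0, Brisco 2, Eskel 1, Dorne 4, Galen 5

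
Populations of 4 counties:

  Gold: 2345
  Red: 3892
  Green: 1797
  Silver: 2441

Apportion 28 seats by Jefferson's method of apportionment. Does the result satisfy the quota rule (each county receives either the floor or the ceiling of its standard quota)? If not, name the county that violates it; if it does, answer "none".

Standard quotas: Gold 6.268, Red 10.403, Green 4.803, Silver 6.525.
Jefferson allocation: Gold 6, Red 11, Green 5, Silver 6.
Every allocation lies between the lower and upper quota.

none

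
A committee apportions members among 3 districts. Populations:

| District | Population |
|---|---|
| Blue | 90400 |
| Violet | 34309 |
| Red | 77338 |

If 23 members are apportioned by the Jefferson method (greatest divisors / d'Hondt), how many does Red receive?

9

Standard divisor 202047/23 ≈ 8784.652; standard quotas: Blue 10.291, Violet 3.906, Red 8.804.
Rounding down gives 10, 3, 8 = 21 seats, so the divisor must be adjusted.
With modified divisor 8400: modified quotas Blue 10.762, Violet 4.084, Red 9.207.
Rounding down: Blue 10, Violet 4, Red 9 (total 23).
Red receives 9.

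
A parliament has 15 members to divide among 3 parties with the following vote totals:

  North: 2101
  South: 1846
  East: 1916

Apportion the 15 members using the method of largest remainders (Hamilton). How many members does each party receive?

Total 5863; standard divisor 5863/15 ≈ 390.867.
Standard quotas: North 5.375, South 4.723, East 4.902.
Lower quotas: North 5, South 4, East 4 (sum 13, leaving 2 seats).
Remainders in descending order: East 0.902, South 0.723, North 0.375.
The surplus seats go to East, South.

North 5, South 5, East 5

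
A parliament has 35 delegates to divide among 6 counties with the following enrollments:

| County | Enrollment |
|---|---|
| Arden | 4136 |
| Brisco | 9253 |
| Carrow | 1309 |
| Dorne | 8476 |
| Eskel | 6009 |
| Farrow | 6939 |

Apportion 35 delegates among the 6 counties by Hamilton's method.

Total 36122; standard divisor 36122/35 ≈ 1032.057.
Standard quotas: Arden 4.0075, Brisco 8.9656, Carrow 1.2683, Dorne 8.2127, Eskel 5.8224, Farrow 6.7235.
Lower quotas: Arden 4, Brisco 8, Carrow 1, Dorne 8, Eskel 5, Farrow 6 (sum 32, leaving 3 seats).
Remainders in descending order: Brisco 0.9656, Eskel 0.8224, Farrow 0.7235, Carrow 0.2683, Dorne 0.2127, Arden 0.0075.
Largest remainders: Brisco, Eskel, Farrow receive the extra seats.

Arden: 4, Brisco: 9, Carrow: 1, Dorne: 8, Eskel: 6, Farrow: 7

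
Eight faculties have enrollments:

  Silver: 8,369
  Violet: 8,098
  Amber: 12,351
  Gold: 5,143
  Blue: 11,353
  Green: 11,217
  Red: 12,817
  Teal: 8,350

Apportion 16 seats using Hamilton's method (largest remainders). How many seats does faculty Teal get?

2

Total 77698; standard divisor 77698/16 ≈ 4856.125.
Standard quotas: Silver 1.7234, Violet 1.6676, Amber 2.5434, Gold 1.0591, Blue 2.3379, Green 2.3099, Red 2.6393, Teal 1.7195.
Lower quotas: Silver 1, Violet 1, Amber 2, Gold 1, Blue 2, Green 2, Red 2, Teal 1 (sum 12, leaving 4 seats).
Remainders in descending order: Silver 0.7234, Teal 0.7195, Violet 0.6676, Red 0.6393, Amber 0.5434, Blue 0.3379, Green 0.3099, Gold 0.0591.
The surplus seats go to Silver, Teal, Violet, Red.
Teal receives 2.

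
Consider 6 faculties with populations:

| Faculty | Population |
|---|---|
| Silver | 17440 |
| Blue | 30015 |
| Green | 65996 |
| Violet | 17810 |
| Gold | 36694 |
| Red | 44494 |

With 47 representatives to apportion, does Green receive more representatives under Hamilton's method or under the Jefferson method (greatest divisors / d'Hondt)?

Hamilton: Silver 4, Blue 7, Green 14, Violet 4, Gold 8, Red 10.
Jefferson: Silver 4, Blue 6, Green 15, Violet 4, Gold 8, Red 10.
Green gets 14 under Hamilton and 15 under Jefferson.

Jefferson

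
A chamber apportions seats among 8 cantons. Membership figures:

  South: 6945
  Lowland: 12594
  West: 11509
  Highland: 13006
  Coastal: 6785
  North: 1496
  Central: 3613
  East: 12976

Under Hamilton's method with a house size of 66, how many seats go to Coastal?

7

Standard divisor: 68924 ÷ 66 ≈ 1044.303.
Standard quotas: South 6.6504, Lowland 12.0597, West 11.0207, Highland 12.4542, Coastal 6.4972, North 1.4325, Central 3.4597, East 12.4255.
Lower quotas: South 6, Lowland 12, West 11, Highland 12, Coastal 6, North 1, Central 3, East 12 (sum 63, leaving 3 seats).
Remainders in descending order: South 0.6504, Coastal 0.4972, Central 0.4597, Highland 0.4542, North 0.4325, East 0.4255, Lowland 0.0597, West 0.0207.
The surplus seats go to South, Coastal, Central.
Coastal receives 7.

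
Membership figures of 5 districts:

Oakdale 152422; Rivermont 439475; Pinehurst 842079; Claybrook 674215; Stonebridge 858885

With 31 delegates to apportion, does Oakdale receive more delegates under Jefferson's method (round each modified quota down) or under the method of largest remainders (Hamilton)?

Hamilton

Jefferson: Oakdale 1, Rivermont 5, Pinehurst 9, Claybrook 7, Stonebridge 9.
Hamilton: Oakdale 2, Rivermont 4, Pinehurst 9, Claybrook 7, Stonebridge 9.
Oakdale gets 1 under Jefferson and 2 under Hamilton.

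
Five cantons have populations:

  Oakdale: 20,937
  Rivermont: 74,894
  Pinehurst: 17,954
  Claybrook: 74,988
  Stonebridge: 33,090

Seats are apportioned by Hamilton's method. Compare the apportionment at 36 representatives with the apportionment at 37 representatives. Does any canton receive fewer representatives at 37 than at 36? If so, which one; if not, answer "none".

At 36 seats: Oakdale 4, Rivermont 12, Pinehurst 3, Claybrook 12, Stonebridge 5.
At 37 seats: Oakdale 3, Rivermont 12, Pinehurst 3, Claybrook 13, Stonebridge 6.
Oakdale drops from 4 to 3.

Oakdale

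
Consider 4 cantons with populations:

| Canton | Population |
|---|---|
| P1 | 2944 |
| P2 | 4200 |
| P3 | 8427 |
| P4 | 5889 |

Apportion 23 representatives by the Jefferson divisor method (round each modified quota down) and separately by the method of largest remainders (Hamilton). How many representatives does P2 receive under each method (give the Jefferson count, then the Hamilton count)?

Jefferson: P1 3, P2 4, P3 10, P4 6.
Hamilton: P1 3, P2 5, P3 9, P4 6.
P2 gets 4 under Jefferson and 5 under Hamilton.

4 and 5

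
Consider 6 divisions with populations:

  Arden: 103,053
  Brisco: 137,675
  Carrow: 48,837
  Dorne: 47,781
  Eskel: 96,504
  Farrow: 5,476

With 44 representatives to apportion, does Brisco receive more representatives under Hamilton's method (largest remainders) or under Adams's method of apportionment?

Hamilton

Hamilton: Arden 10, Brisco 14, Carrow 5, Dorne 5, Eskel 10, Farrow 0.
Adams: Arden 10, Brisco 13, Carrow 5, Dorne 5, Eskel 10, Farrow 1.
Brisco gets 14 under Hamilton and 13 under Adams.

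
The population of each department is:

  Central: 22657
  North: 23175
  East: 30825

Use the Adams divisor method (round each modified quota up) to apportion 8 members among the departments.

Standard divisor 76657/8 ≈ 9582.125; standard quotas: Central 2.365, North 2.419, East 3.217.
Rounding up gives 3, 3, 4 = 10 seats, so the divisor must be adjusted.
With modified divisor 11460: modified quotas Central 1.977, North 2.022, East 2.690.
Rounding up: Central 2, North 3, East 3 (total 8).

Central 2, North 3, East 3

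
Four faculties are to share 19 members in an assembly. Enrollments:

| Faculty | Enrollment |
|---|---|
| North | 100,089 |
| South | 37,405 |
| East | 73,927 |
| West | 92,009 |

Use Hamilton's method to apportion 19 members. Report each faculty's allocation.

North: 6; South: 2; East: 5; West: 6

The standard divisor is 303430/19 = 15970.
Standard quotas: North 6.2673, South 2.3422, East 4.6291, West 5.7614.
Lower quotas: North 6, South 2, East 4, West 5 (sum 17, leaving 2 seats).
Remainders in descending order: West 0.7614, East 0.6291, South 0.3422, North 0.2673.
The surplus seats go to West, East.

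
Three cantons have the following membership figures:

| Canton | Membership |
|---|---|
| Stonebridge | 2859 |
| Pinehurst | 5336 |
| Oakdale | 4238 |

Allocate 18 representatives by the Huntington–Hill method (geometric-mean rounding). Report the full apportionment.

With divisor 683: modified quotas Stonebridge 4.186, Pinehurst 7.813, Oakdale 6.205.
Geometric-mean thresholds: Stonebridge √(4·5)=4.472, Pinehurst √(7·8)=7.483, Oakdale √(6·7)=6.481.
Each quota rounded against its threshold gives Stonebridge 4, Pinehurst 8, Oakdale 6 (total 18).

Stonebridge 4, Pinehurst 8, Oakdale 6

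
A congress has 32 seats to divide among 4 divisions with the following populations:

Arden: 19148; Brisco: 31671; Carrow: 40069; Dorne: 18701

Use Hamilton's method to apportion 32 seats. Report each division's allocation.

Arden=6, Brisco=9, Carrow=12, Dorne=5

The standard divisor is 109589/32 ≈ 3424.656.
Standard quotas: Arden 5.5912, Brisco 9.2479, Carrow 11.7002, Dorne 5.4607.
Lower quotas: Arden 5, Brisco 9, Carrow 11, Dorne 5 (sum 30, leaving 2 seats).
Remainders in descending order: Carrow 0.7002, Arden 0.5912, Dorne 0.4607, Brisco 0.2479.
Largest remainders: Carrow, Arden receive the extra seats.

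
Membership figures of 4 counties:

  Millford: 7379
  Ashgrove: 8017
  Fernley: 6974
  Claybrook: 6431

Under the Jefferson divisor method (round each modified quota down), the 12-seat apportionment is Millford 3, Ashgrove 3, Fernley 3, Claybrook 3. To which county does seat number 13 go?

Priority for the next seat is population ÷ (current seats + 1).
Priorities: Millford 1844.750, Ashgrove 2004.250, Fernley 1743.500, Claybrook 1607.750.
Highest priority: Ashgrove.

Ashgrove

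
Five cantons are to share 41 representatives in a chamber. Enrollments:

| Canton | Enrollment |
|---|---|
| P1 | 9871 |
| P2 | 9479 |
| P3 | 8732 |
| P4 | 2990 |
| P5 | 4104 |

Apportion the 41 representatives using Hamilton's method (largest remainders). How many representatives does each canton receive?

P1: 12, P2: 11, P3: 10, P4: 3, P5: 5

Total 35176; standard divisor 35176/41 ≈ 857.951.
Standard quotas: P1 11.5053, P2 11.0484, P3 10.1777, P4 3.4850, P5 4.7835.
Lower quotas: P1 11, P2 11, P3 10, P4 3, P5 4 (sum 39, leaving 2 seats).
Remainders in descending order: P5 0.7835, P1 0.5053, P4 0.4850, P3 0.1777, P2 0.0484.
The surplus seats go to P5, P1.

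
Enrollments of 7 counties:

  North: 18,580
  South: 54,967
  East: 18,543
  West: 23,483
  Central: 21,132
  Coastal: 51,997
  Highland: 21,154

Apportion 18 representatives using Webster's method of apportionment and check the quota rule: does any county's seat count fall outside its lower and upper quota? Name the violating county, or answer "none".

none

Standard quotas: North 1.594, South 4.715, East 1.590, West 2.014, Central 1.813, Coastal 4.460, Highland 1.814.
Webster allocation: North 2, South 4, East 2, West 2, Central 2, Coastal 4, Highland 2.
Every allocation lies between the lower and upper quota.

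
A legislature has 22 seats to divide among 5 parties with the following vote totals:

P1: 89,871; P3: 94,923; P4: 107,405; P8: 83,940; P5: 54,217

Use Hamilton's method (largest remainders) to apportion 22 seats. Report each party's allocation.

Standard divisor: 430356 ÷ 22 ≈ 19561.636.
Standard quotas: P1 4.5942, P3 4.8525, P4 5.4906, P8 4.2911, P5 2.7716.
Lower quotas: P1 4, P3 4, P4 5, P8 4, P5 2 (sum 19, leaving 3 seats).
Remainders in descending order: P3 0.8525, P5 0.7716, P1 0.5942, P4 0.4906, P8 0.2911.
Largest remainders: P3, P5, P1 receive the extra seats.

P1: 5, P3: 5, P4: 5, P8: 4, P5: 3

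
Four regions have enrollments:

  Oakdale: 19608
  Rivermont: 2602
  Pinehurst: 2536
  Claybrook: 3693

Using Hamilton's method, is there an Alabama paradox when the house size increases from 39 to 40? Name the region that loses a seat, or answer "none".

At 39 seats: Oakdale 27, Rivermont 4, Pinehurst 3, Claybrook 5.
At 40 seats: Oakdale 28, Rivermont 4, Pinehurst 3, Claybrook 5.
No region's allocation decreased.

none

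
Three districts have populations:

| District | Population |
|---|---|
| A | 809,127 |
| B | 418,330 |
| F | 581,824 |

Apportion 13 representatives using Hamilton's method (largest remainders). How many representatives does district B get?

Total 1809281; standard divisor 1809281/13 ≈ 139175.462.
Standard quotas: A 5.8137, B 3.0058, F 4.1805.
Lower quotas: A 5, B 3, F 4 (sum 12, leaving 1 seat).
Remainders in descending order: A 0.8137, F 0.1805, B 0.0058.
The surplus seat goes to A.
B receives 3.

3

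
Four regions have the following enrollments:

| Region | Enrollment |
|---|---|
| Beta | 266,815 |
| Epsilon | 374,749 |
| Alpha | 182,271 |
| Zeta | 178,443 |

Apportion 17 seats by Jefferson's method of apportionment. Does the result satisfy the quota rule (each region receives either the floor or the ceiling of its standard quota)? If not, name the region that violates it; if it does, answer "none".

none

Standard quotas: Beta 4.526, Epsilon 6.356, Alpha 3.092, Zeta 3.027.
Jefferson allocation: Beta 4, Epsilon 7, Alpha 3, Zeta 3.
Every allocation lies between the lower and upper quota.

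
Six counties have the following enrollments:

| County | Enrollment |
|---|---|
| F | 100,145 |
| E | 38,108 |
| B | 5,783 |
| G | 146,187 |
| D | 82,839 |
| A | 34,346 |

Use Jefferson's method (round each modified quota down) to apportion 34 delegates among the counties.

Standard divisor 407408/34 ≈ 11982.588; standard quotas: F 8.358, E 3.180, B 0.483, G 12.200, D 6.913, A 2.866.
Rounding down gives 8, 3, 0, 12, 6, 2 = 31 seats, so the divisor must be adjusted.
With modified divisor 11200: modified quotas F 8.942, E 3.402, B 0.516, G 13.052, D 7.396, A 3.067.
Rounding down: F 8, E 3, B 0, G 13, D 7, A 3 (total 34).

F: 8, E: 3, B: 0, G: 13, D: 7, A: 3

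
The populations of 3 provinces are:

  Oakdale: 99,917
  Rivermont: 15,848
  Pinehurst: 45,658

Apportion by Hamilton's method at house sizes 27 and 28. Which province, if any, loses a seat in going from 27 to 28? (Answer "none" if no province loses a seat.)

At 27 seats: Oakdale 17, Rivermont 3, Pinehurst 7.
At 28 seats: Oakdale 17, Rivermont 3, Pinehurst 8.
No province's allocation decreased.

none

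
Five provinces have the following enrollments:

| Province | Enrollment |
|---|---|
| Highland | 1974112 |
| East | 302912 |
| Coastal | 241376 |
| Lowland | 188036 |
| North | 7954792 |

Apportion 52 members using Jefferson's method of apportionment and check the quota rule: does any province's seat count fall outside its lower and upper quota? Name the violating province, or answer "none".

Standard quotas: Highland 9.629, East 1.477, Coastal 1.177, Lowland 0.917, North 38.799.
Jefferson allocation: Highland 10, East 1, Coastal 1, Lowland 0, North 40.
North has quota 38.799 (lower 38, upper 39) but receives 40 — outside the quota interval.

North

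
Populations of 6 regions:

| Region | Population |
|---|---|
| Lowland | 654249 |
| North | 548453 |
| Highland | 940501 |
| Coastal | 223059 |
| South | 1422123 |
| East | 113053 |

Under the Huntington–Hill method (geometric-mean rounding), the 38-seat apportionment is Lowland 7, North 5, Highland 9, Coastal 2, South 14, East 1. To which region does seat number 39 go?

Priority for the next seat is population ÷ (√(s·(s+1))).
Priorities: Lowland 87427.700, North 100133.360, Highland 99137.510, Coastal 91063.455, South 98135.810, East 79940.543.
Highest priority: North.

North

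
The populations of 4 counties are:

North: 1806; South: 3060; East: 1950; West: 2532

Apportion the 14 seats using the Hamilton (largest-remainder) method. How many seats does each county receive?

The standard divisor is 9348/14 ≈ 667.714.
Standard quotas: North 2.705, South 4.583, East 2.920, West 3.792.
Lower quotas: North 2, South 4, East 2, West 3 (sum 11, leaving 3 seats).
Remainders in descending order: East 0.920, West 0.792, North 0.705, South 0.583.
Largest remainders: East, West, North receive the extra seats.

North: 3, South: 4, East: 3, West: 4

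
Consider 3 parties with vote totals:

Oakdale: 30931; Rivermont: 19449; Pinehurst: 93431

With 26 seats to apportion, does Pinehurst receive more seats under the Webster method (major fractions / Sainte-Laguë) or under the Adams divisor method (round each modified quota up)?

Webster

Webster: Oakdale 6, Rivermont 3, Pinehurst 17.
Adams: Oakdale 6, Rivermont 4, Pinehurst 16.
Pinehurst gets 17 under Webster and 16 under Adams.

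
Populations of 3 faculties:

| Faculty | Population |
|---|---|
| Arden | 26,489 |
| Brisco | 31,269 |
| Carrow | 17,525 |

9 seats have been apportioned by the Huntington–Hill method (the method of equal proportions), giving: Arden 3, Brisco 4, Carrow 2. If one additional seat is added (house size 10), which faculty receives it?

Arden

Priority for the next seat is population ÷ (√(s·(s+1))).
Priorities: Arden 7646.716, Brisco 6991.961, Carrow 7154.551.
Highest priority: Arden.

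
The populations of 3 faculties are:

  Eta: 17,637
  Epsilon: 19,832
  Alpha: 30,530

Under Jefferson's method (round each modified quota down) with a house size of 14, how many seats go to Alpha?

Standard divisor 67999/14 ≈ 4857.071; standard quotas: Eta 3.631, Epsilon 4.083, Alpha 6.286.
Rounding down gives 3, 4, 6 = 13 seats, so the divisor must be adjusted.
With modified divisor 4385: modified quotas Eta 4.022, Epsilon 4.523, Alpha 6.962.
Rounding down: Eta 4, Epsilon 4, Alpha 6 (total 14).
Alpha receives 6.

6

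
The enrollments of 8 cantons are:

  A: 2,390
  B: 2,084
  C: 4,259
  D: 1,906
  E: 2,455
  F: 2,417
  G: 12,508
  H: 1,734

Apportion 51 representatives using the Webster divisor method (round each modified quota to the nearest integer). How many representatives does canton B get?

Standard divisor 29753/51 ≈ 583.392; standard quotas: A 4.097, B 3.572, C 7.300, D 3.267, E 4.208, F 4.143, G 21.440, H 2.972.
Rounding to the nearest integer gives 4, 4, 7, 3, 4, 4, 21, 3 = 50 seats, so the divisor must be adjusted.
With modified divisor 570: modified quotas A 4.193, B 3.656, C 7.472, D 3.344, E 4.307, F 4.240, G 21.944, H 3.042.
Rounding to the nearest integer: A 4, B 4, C 7, D 3, E 4, F 4, G 22, H 3 (total 51).
B receives 4.

4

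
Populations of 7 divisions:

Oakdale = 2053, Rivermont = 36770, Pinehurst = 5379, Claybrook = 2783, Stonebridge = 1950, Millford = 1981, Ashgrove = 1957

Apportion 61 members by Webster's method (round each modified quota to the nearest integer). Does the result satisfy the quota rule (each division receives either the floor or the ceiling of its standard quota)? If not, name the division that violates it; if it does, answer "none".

Rivermont

Standard quotas: Oakdale 2.369, Rivermont 42.422, Pinehurst 6.206, Claybrook 3.211, Stonebridge 2.250, Millford 2.285, Ashgrove 2.258.
Webster allocation: Oakdale 2, Rivermont 44, Pinehurst 6, Claybrook 3, Stonebridge 2, Millford 2, Ashgrove 2.
Rivermont has quota 42.422 (lower 42, upper 43) but receives 44 — outside the quota interval.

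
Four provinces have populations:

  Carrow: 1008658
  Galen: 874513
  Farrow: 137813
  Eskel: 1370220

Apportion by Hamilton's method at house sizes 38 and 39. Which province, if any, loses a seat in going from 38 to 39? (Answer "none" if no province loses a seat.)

Farrow

At 38 seats: Carrow 11, Galen 10, Farrow 2, Eskel 15.
At 39 seats: Carrow 12, Galen 10, Farrow 1, Eskel 16.
Farrow drops from 2 to 1.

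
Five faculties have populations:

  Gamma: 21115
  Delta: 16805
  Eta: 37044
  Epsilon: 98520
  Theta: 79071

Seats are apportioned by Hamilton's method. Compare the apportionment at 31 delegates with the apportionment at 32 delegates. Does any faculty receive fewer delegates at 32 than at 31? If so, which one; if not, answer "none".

At 31 seats: Gamma 3, Delta 2, Eta 4, Epsilon 12, Theta 10.
At 32 seats: Gamma 3, Delta 2, Eta 5, Epsilon 12, Theta 10.
No faculty's allocation decreased.

none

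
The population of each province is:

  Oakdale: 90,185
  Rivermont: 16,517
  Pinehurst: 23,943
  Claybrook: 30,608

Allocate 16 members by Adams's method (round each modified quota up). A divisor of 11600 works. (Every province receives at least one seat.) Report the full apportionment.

Oakdale 8; Rivermont 2; Pinehurst 3; Claybrook 3

With modified divisor 11600: modified quotas Oakdale 7.775, Rivermont 1.424, Pinehurst 2.064, Claybrook 2.639.
Rounding up: Oakdale 8, Rivermont 2, Pinehurst 3, Claybrook 3 (total 16).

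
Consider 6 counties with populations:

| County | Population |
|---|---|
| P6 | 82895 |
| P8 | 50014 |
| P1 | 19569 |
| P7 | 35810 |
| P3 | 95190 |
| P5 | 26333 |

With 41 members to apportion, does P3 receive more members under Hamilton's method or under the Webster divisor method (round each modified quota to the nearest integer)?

Hamilton

Hamilton: P6 11, P8 7, P1 2, P7 5, P3 13, P5 3.
Webster: P6 11, P8 7, P1 3, P7 5, P3 12, P5 3.
P3 gets 13 under Hamilton and 12 under Webster.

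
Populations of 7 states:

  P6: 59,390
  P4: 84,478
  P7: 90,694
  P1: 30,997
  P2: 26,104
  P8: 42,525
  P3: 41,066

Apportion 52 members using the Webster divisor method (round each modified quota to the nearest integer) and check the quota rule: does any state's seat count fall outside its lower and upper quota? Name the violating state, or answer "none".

Standard quotas: P6 8.230, P4 11.706, P7 12.568, P1 4.295, P2 3.617, P8 5.893, P3 5.691.
Webster allocation: P6 8, P4 12, P7 12, P1 4, P2 4, P8 6, P3 6.
Every allocation lies between the lower and upper quota.

none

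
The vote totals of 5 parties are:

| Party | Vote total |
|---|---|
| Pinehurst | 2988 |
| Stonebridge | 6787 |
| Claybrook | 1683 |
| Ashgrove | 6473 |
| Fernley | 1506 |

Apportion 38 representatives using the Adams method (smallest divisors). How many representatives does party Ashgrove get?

Standard divisor 19437/38 ≈ 511.5; standard quotas: Pinehurst 5.842, Stonebridge 13.269, Claybrook 3.290, Ashgrove 12.655, Fernley 2.944.
Rounding up gives 6, 14, 4, 13, 3 = 40 seats, so the divisor must be adjusted.
With modified divisor 550: modified quotas Pinehurst 5.433, Stonebridge 12.340, Claybrook 3.060, Ashgrove 11.769, Fernley 2.738.
Rounding up: Pinehurst 6, Stonebridge 13, Claybrook 4, Ashgrove 12, Fernley 3 (total 38).
Ashgrove receives 12.

12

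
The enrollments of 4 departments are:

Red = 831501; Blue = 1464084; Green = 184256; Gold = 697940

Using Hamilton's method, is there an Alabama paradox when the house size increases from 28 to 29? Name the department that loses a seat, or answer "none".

At 28 seats: Red 7, Blue 13, Green 2, Gold 6.
At 29 seats: Red 8, Blue 13, Green 2, Gold 6.
No department's allocation decreased.

none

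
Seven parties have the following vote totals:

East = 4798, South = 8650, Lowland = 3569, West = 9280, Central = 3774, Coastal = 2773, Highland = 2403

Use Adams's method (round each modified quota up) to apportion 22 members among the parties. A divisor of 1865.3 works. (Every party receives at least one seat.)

East 3, South 5, Lowland 2, West 5, Central 3, Coastal 2, Highland 2

With modified divisor 1865.3: modified quotas East 2.572, South 4.637, Lowland 1.913, West 4.975, Central 2.023, Coastal 1.487, Highland 1.288.
Rounding up: East 3, South 5, Lowland 2, West 5, Central 3, Coastal 2, Highland 2 (total 22).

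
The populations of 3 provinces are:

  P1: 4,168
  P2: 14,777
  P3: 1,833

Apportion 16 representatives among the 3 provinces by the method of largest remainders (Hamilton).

Standard divisor: 20778 ÷ 16 ≈ 1298.625.
Standard quotas: P1 3.2095, P2 11.3790, P3 1.4115.
Lower quotas: P1 3, P2 11, P3 1 (sum 15, leaving 1 seat).
Remainders in descending order: P3 0.4115, P2 0.3790, P1 0.2095.
Largest remainder: P3 receives the extra seat.

P1=3, P2=11, P3=2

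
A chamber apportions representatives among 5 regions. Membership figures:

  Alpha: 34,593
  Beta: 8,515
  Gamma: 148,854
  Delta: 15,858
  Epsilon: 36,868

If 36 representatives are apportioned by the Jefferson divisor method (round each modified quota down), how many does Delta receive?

2

Standard divisor 244688/36 ≈ 6796.889; standard quotas: Alpha 5.090, Beta 1.253, Gamma 21.900, Delta 2.333, Epsilon 5.424.
Rounding down gives 5, 1, 21, 2, 5 = 34 seats, so the divisor must be adjusted.
With modified divisor 6300: modified quotas Alpha 5.491, Beta 1.352, Gamma 23.628, Delta 2.517, Epsilon 5.852.
Rounding down: Alpha 5, Beta 1, Gamma 23, Delta 2, Epsilon 5 (total 36).
Delta receives 2.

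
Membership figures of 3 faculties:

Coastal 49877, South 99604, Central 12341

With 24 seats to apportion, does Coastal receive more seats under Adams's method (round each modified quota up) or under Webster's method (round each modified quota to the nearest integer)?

Adams: Coastal 8, South 14, Central 2.
Webster: Coastal 7, South 15, Central 2.
Coastal gets 8 under Adams and 7 under Webster.

Adams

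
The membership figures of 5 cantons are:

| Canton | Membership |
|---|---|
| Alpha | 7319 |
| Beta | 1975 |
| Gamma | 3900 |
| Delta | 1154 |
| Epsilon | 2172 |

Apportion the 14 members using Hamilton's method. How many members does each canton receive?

Alpha 6; Beta 2; Gamma 3; Delta 1; Epsilon 2

The standard divisor is 16520/14 = 1180.
Standard quotas: Alpha 6.2025, Beta 1.6737, Gamma 3.3051, Delta 0.9780, Epsilon 1.8407.
Lower quotas: Alpha 6, Beta 1, Gamma 3, Delta 0, Epsilon 1 (sum 11, leaving 3 seats).
Remainders in descending order: Delta 0.9780, Epsilon 0.8407, Beta 0.6737, Gamma 0.3051, Alpha 0.2025.
Largest remainders: Delta, Epsilon, Beta receive the extra seats.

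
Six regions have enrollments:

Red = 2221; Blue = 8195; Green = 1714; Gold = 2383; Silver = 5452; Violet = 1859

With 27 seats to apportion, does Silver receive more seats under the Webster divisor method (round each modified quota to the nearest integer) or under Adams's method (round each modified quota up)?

Webster

Webster: Red 3, Blue 10, Green 2, Gold 3, Silver 7, Violet 2.
Adams: Red 3, Blue 10, Green 2, Gold 3, Silver 6, Violet 3.
Silver gets 7 under Webster and 6 under Adams.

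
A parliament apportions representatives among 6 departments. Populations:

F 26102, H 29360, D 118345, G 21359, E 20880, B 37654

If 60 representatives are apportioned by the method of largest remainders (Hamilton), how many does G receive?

5

Standard divisor: 253700 ÷ 60 ≈ 4228.333.
Standard quotas: F 6.1731, H 6.9436, D 27.9886, G 5.0514, E 4.9381, B 8.9052.
Lower quotas: F 6, H 6, D 27, G 5, E 4, B 8 (sum 56, leaving 4 seats).
Remainders in descending order: D 0.9886, H 0.9436, E 0.9381, B 0.9052, F 0.1731, G 0.0514.
Largest remainders: D, H, E, B receive the extra seats.
G receives 5.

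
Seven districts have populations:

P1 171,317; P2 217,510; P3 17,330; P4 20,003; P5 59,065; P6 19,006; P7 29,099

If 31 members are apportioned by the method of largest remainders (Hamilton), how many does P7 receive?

2

Total 533330; standard divisor 533330/31 ≈ 17204.194.
Standard quotas: P1 9.9579, P2 12.6428, P3 1.0073, P4 1.1627, P5 3.4332, P6 1.1047, P7 1.6914.
Lower quotas: P1 9, P2 12, P3 1, P4 1, P5 3, P6 1, P7 1 (sum 28, leaving 3 seats).
Remainders in descending order: P1 0.9579, P7 0.6914, P2 0.6428, P5 0.4332, P4 0.1627, P6 0.1047, P3 0.0073.
Largest remainders: P1, P7, P2 receive the extra seats.
P7 receives 2.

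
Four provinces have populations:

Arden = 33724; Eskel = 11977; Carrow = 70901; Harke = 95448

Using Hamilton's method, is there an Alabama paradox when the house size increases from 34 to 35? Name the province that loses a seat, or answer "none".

At 34 seats: Arden 6, Eskel 2, Carrow 11, Harke 15.
At 35 seats: Arden 5, Eskel 2, Carrow 12, Harke 16.
Arden drops from 6 to 5.

Arden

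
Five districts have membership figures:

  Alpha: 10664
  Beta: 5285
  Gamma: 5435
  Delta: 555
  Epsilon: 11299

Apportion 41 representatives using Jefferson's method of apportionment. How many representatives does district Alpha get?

Standard divisor 33238/41 ≈ 810.683; standard quotas: Alpha 13.154, Beta 6.519, Gamma 6.704, Delta 0.685, Epsilon 13.938.
Rounding down gives 13, 6, 6, 0, 13 = 38 seats, so the divisor must be adjusted.
With modified divisor 760: modified quotas Alpha 14.032, Beta 6.954, Gamma 7.151, Delta 0.730, Epsilon 14.867.
Rounding down: Alpha 14, Beta 6, Gamma 7, Delta 0, Epsilon 14 (total 41).
Alpha receives 14.

14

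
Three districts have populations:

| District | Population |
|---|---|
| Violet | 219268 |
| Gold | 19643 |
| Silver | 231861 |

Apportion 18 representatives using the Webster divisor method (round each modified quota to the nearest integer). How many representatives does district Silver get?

9

Standard divisor 470772/18 ≈ 26154; standard quotas: Violet 8.384, Gold 0.751, Silver 8.865.
Rounding to the nearest integer gives Violet 8, Gold 1, Silver 9 — total 18, matching the house size, so no adjustment is needed.
Silver receives 9.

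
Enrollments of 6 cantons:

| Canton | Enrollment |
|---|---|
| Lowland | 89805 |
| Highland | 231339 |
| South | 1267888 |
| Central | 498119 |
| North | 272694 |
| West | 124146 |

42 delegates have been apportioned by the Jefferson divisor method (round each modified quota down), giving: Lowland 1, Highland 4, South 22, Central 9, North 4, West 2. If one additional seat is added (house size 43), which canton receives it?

Priority for the next seat is population ÷ (current seats + 1).
Priorities: Lowland 44902.500, Highland 46267.800, South 55125.565, Central 49811.900, North 54538.800, West 41382.000.
Highest priority: South.

South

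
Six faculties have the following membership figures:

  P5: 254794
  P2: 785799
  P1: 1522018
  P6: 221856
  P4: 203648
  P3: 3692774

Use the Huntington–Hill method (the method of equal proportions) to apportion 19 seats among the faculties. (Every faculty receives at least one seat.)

P5=1; P2=2; P1=4; P6=1; P4=1; P3=10

With divisor 370672: modified quotas P5 0.687, P2 2.120, P1 4.106, P6 0.599, P4 0.549, P3 9.962.
Geometric-mean thresholds: P5 (min 1), P2 √(2·3)=2.449, P1 √(4·5)=4.472, P6 (min 1), P4 (min 1), P3 √(9·10)=9.487.
Each quota rounded against its threshold gives P5 1, P2 2, P1 4, P6 1, P4 1, P3 10 (total 19).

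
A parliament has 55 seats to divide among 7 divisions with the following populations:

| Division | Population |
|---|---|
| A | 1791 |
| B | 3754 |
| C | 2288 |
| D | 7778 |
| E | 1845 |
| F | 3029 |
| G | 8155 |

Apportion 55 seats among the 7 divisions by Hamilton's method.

A: 3, B: 7, C: 4, D: 15, E: 4, F: 6, G: 16

The standard divisor is 28640/55 ≈ 520.727.
Standard quotas: A 3.4394, B 7.2091, C 4.3939, D 14.9368, E 3.5431, F 5.8169, G 15.6608.
Lower quotas: A 3, B 7, C 4, D 14, E 3, F 5, G 15 (sum 51, leaving 4 seats).
Remainders in descending order: D 0.9368, F 0.8169, G 0.6608, E 0.5431, A 0.4394, C 0.3939, B 0.2091.
Largest remainders: D, F, G, E receive the extra seats.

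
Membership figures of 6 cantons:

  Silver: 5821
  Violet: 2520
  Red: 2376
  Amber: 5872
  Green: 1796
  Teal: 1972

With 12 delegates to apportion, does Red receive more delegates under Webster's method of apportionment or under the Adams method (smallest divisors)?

Adams

Webster: Silver 3, Violet 2, Red 1, Amber 4, Green 1, Teal 1.
Adams: Silver 3, Violet 2, Red 2, Amber 3, Green 1, Teal 1.
Red gets 1 under Webster and 2 under Adams.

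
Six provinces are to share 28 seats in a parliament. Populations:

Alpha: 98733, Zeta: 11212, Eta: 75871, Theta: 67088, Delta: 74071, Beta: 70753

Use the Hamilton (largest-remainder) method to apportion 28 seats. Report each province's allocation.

Total 397728; standard divisor 397728/28 ≈ 14204.571.
Standard quotas: Alpha 6.9508, Zeta 0.7893, Eta 5.3413, Theta 4.7230, Delta 5.2146, Beta 4.9810.
Lower quotas: Alpha 6, Zeta 0, Eta 5, Theta 4, Delta 5, Beta 4 (sum 24, leaving 4 seats).
Remainders in descending order: Beta 0.9810, Alpha 0.9508, Zeta 0.7893, Theta 0.7230, Eta 0.3413, Delta 0.2146.
Largest remainders: Beta, Alpha, Zeta, Theta receive the extra seats.

Alpha: 7, Zeta: 1, Eta: 5, Theta: 5, Delta: 5, Beta: 5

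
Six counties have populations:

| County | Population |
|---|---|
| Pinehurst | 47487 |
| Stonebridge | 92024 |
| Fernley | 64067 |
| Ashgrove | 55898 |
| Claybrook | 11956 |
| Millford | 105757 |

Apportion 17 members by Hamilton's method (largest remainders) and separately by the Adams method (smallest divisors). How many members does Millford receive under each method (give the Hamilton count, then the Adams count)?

5 and 4

Hamilton: Pinehurst 2, Stonebridge 4, Fernley 3, Ashgrove 2, Claybrook 1, Millford 5.
Adams: Pinehurst 2, Stonebridge 4, Fernley 3, Ashgrove 3, Claybrook 1, Millford 4.
Millford gets 5 under Hamilton and 4 under Adams.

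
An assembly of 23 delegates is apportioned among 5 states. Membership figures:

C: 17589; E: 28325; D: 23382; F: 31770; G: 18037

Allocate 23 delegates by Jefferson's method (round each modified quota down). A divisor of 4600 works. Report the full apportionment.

With modified divisor 4600: modified quotas C 3.824, E 6.158, D 5.083, F 6.907, G 3.921.
Rounding down: C 3, E 6, D 5, F 6, G 3 (total 23).

C=3; E=6; D=5; F=6; G=3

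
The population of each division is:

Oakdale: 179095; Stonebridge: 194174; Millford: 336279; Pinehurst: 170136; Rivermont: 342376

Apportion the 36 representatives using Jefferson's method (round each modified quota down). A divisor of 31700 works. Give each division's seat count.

Oakdale: 5; Stonebridge: 6; Millford: 10; Pinehurst: 5; Rivermont: 10

With modified divisor 31700: modified quotas Oakdale 5.650, Stonebridge 6.125, Millford 10.608, Pinehurst 5.367, Rivermont 10.801.
Rounding down: Oakdale 5, Stonebridge 6, Millford 10, Pinehurst 5, Rivermont 10 (total 36).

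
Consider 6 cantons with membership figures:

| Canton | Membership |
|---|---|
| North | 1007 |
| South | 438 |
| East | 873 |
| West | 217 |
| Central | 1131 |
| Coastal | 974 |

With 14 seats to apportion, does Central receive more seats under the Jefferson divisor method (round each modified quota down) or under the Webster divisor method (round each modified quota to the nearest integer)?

Jefferson: North 3, South 1, East 3, West 0, Central 4, Coastal 3.
Webster: North 3, South 1, East 3, West 1, Central 3, Coastal 3.
Central gets 4 under Jefferson and 3 under Webster.

Jefferson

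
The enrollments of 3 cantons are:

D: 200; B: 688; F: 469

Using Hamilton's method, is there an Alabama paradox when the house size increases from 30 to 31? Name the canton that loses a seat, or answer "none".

At 30 seats: D 5, B 15, F 10.
At 31 seats: D 4, B 16, F 11.
D drops from 5 to 4.

D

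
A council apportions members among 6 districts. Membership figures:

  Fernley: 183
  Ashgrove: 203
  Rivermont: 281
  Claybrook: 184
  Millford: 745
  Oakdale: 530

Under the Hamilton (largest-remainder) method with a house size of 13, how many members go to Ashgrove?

Standard divisor: 2126 ÷ 13 ≈ 163.538.
Standard quotas: Fernley 1.119, Ashgrove 1.241, Rivermont 1.718, Claybrook 1.125, Millford 4.556, Oakdale 3.241.
Lower quotas: Fernley 1, Ashgrove 1, Rivermont 1, Claybrook 1, Millford 4, Oakdale 3 (sum 11, leaving 2 seats).
Remainders in descending order: Rivermont 0.718, Millford 0.556, Ashgrove 0.241, Oakdale 0.241, Claybrook 0.125, Fernley 0.119.
Largest remainders: Rivermont, Millford receive the extra seats.
Ashgrove receives 1.

1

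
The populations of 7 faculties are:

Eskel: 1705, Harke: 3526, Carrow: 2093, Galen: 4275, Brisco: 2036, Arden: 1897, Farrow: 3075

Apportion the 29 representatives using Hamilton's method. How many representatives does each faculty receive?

Eskel: 3, Harke: 5, Carrow: 3, Galen: 7, Brisco: 3, Arden: 3, Farrow: 5

Total 18607; standard divisor 18607/29 ≈ 641.621.
Standard quotas: Eskel 2.657, Harke 5.495, Carrow 3.262, Galen 6.663, Brisco 3.173, Arden 2.957, Farrow 4.793.
Lower quotas: Eskel 2, Harke 5, Carrow 3, Galen 6, Brisco 3, Arden 2, Farrow 4 (sum 25, leaving 4 seats).
Remainders in descending order: Arden 0.957, Farrow 0.793, Galen 0.663, Eskel 0.657, Harke 0.495, Carrow 0.262, Brisco 0.173.
Largest remainders: Arden, Farrow, Galen, Eskel receive the extra seats.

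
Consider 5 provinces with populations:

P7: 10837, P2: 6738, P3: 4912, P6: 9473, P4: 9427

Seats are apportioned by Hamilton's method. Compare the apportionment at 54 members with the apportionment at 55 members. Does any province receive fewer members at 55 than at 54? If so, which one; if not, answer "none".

P3

At 54 seats: P7 14, P2 9, P3 7, P6 12, P4 12.
At 55 seats: P7 14, P2 9, P3 6, P6 13, P4 13.
P3 drops from 7 to 6.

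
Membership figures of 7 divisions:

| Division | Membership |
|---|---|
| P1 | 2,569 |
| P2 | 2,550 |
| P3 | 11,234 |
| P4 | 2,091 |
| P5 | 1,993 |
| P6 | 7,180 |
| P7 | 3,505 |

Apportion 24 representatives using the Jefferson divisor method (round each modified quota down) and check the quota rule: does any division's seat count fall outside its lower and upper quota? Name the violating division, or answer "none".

none

Standard quotas: P1 1.981, P2 1.966, P3 8.663, P4 1.612, P5 1.537, P6 5.537, P7 2.703.
Jefferson allocation: P1 2, P2 2, P3 9, P4 1, P5 1, P6 6, P7 3.
Every allocation lies between the lower and upper quota.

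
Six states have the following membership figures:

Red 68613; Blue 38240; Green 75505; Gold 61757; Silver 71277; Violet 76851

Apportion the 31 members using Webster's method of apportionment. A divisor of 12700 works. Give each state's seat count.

Red 5, Blue 3, Green 6, Gold 5, Silver 6, Violet 6

With modified divisor 12700: modified quotas Red 5.403, Blue 3.011, Green 5.945, Gold 4.863, Silver 5.612, Violet 6.051.
Rounding to the nearest integer: Red 5, Blue 3, Green 6, Gold 5, Silver 6, Violet 6 (total 31).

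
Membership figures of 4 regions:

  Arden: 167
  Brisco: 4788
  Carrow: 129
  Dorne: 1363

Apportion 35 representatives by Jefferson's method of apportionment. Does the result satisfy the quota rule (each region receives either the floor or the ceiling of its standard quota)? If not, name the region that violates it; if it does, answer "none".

Standard quotas: Arden 0.907, Brisco 25.993, Carrow 0.700, Dorne 7.400.
Jefferson allocation: Arden 0, Brisco 28, Carrow 0, Dorne 7.
Brisco has quota 25.993 (lower 25, upper 26) but receives 28 — outside the quota interval.

Brisco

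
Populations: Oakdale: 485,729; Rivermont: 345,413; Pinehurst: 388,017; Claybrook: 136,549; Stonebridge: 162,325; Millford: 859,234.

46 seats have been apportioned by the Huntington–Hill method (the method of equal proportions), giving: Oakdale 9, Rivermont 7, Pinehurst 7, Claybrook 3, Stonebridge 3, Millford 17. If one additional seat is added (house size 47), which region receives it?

Pinehurst

Priority for the next seat is population ÷ (√(s·(s+1))).
Priorities: Oakdale 51200.332, Rivermont 46157.754, Pinehurst 51850.953, Claybrook 39418.301, Stonebridge 46859.191, Millford 49119.138.
Highest priority: Pinehurst.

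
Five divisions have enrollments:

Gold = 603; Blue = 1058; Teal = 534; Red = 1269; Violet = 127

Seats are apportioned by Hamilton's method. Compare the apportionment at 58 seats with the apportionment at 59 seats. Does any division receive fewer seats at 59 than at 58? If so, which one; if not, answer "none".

none

At 58 seats: Gold 10, Blue 17, Teal 9, Red 20, Violet 2.
At 59 seats: Gold 10, Blue 17, Teal 9, Red 21, Violet 2.
No division's allocation decreased.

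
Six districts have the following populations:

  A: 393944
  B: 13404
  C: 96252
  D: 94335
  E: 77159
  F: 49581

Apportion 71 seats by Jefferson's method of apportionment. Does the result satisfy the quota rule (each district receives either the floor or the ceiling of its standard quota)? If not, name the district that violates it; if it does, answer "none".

A

Standard quotas: A 38.597, B 1.313, C 9.430, D 9.242, E 7.560, F 4.858.
Jefferson allocation: A 40, B 1, C 9, D 9, E 7, F 5.
A has quota 38.597 (lower 38, upper 39) but receives 40 — outside the quota interval.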